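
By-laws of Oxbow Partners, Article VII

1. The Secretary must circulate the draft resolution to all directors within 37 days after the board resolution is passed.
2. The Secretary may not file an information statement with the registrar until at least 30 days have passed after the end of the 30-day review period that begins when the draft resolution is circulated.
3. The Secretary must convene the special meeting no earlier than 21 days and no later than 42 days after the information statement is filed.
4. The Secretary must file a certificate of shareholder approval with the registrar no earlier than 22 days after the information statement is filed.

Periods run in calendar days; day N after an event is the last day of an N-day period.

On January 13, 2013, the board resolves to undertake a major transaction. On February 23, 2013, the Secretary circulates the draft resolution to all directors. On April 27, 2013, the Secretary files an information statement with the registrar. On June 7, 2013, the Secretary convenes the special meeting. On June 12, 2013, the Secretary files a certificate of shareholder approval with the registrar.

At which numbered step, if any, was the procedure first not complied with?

Step 1

(1) due by January 13, 2013 + 37 days = February 19, 2013; not done until February 23, 2013, 4 days after the deadline.
That is the first point of non-compliance.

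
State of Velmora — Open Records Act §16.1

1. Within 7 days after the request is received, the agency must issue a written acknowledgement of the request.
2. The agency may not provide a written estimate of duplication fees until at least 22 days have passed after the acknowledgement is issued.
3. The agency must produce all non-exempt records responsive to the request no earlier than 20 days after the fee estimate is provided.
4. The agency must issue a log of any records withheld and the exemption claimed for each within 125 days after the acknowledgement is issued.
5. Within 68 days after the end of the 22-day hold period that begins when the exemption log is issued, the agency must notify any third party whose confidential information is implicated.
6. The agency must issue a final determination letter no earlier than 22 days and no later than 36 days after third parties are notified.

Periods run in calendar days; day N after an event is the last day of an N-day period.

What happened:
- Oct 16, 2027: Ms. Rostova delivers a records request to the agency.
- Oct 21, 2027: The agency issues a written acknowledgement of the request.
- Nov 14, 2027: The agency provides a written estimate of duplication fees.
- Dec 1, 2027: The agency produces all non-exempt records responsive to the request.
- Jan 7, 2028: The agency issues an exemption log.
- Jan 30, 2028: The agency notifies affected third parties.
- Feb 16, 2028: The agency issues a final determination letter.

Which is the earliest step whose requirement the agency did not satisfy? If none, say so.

Step 3

Step 1: 7 days after Oct 16, 2027 (when the request is received) is Oct 23, 2027; Oct 21, 2027 is within that limit.
Step 2: the earliest permitted date is 22 days after Oct 21, 2027 (when the acknowledgement is issued), i.e. Nov 12, 2027; done Nov 14, 2027, after the minimum wait.
Step 3: the earliest permitted date is 20 days after Nov 14, 2027 (when the fee estimate is provided), i.e. Dec 4, 2027; Dec 1, 2027 is 3 days before the earliest permitted date.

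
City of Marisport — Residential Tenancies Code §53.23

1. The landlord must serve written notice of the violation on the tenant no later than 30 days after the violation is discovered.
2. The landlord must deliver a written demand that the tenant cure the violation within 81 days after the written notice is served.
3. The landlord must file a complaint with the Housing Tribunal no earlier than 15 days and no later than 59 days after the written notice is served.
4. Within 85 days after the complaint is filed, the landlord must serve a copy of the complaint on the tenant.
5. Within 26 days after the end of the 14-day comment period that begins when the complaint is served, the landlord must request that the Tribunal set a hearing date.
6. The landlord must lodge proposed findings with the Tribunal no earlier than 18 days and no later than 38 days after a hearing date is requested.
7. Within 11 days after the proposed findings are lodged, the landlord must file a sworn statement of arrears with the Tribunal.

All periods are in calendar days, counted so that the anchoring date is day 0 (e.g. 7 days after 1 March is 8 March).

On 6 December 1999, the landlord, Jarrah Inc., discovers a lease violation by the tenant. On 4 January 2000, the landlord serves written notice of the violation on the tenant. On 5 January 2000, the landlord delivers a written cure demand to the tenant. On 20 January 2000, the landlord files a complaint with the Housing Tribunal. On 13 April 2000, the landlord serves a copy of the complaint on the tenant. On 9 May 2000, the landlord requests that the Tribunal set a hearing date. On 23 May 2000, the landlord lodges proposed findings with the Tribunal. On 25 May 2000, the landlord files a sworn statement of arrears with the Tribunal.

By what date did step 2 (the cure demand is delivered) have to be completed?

Step 2 runs from 4 January 2000, when the written notice is served. 81 days after 4 January 2000 is 25 March 2000.

25 March 2000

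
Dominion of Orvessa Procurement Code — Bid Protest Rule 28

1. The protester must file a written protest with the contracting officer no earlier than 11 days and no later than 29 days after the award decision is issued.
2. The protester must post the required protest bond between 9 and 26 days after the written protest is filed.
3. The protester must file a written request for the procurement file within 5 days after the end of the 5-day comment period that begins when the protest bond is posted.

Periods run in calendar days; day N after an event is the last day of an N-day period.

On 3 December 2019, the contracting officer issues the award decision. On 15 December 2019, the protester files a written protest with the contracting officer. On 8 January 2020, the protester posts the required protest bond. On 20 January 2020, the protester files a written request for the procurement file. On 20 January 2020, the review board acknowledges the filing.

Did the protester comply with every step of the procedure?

Step 1 — 11 and 29 days from 3 December 2019 (when the award decision is issued) are 14 December 2019 and 1 January 2020 respectively; done 15 December 2019 — within the window.
Step 2 — 9 and 26 days from 15 December 2019 (when the written protest is filed) are 24 December 2019 and 10 January 2020 respectively; done 8 January 2020, which is between those dates.
Step 3 — counting 5 days from 13 January 2020 (end of the 5-day comment period, which began when the protest bond is posted on 8 January 2020) gives a deadline of 18 January 2020; not done until 20 January 2020, 2 days after the deadline.
The analysis stops there.

No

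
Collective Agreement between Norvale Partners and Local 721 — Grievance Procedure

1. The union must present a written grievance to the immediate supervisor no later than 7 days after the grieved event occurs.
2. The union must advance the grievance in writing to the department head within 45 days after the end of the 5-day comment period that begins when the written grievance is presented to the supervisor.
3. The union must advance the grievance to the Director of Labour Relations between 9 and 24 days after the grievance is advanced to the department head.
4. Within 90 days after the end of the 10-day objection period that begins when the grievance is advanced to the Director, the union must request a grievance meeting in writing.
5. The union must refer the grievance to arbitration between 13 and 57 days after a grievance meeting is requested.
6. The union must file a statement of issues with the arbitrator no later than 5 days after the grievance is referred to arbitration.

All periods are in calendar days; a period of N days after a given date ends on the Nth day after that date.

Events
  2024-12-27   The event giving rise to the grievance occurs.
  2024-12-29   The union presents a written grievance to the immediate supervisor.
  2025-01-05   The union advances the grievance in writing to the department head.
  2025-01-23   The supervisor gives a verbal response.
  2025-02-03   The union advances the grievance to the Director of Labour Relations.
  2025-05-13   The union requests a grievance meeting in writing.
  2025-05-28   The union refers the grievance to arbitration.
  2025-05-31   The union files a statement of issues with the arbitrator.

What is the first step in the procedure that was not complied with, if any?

Step 3

(1) due by 2024-12-27 + 7 days = 2025-01-03; completed 2024-12-29, before the deadline.
(2) due by 2025-01-03 + 45 days = 2025-02-17; 2025-01-05 is within that limit.
(3) the permitted window runs from 2025-01-05 + 9 = 2025-01-14 to 2025-01-05 + 24 = 2025-01-29; done 2025-02-03 — 5 days after the window closed.
The analysis stops there.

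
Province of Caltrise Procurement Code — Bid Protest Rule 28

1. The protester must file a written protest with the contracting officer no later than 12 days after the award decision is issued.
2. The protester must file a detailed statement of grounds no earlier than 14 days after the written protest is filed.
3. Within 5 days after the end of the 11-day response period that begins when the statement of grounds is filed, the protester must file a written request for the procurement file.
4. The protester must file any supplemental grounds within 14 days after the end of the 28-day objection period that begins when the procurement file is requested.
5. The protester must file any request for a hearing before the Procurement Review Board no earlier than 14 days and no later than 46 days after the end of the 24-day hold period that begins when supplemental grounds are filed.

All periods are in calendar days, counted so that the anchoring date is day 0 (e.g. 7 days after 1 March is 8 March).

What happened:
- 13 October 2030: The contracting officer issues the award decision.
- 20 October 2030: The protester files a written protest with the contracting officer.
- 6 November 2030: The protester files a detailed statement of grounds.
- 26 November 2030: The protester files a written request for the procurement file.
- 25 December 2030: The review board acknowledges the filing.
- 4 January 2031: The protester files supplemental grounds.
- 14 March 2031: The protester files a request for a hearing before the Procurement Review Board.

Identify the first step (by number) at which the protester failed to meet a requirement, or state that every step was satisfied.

Step 3

(1) due by 13 October 2030 + 12 days = 25 October 2030; done 20 October 2030 — timely.
(2) permitted from 20 October 2030 + 14 days = 3 November 2030 onward; 6 November 2030 is on or after that date.
(3) due by 17 November 2030 + 5 days = 22 November 2030; 26 November 2030 misses that deadline by 4 days.
The procedure was therefore not followed at step 3.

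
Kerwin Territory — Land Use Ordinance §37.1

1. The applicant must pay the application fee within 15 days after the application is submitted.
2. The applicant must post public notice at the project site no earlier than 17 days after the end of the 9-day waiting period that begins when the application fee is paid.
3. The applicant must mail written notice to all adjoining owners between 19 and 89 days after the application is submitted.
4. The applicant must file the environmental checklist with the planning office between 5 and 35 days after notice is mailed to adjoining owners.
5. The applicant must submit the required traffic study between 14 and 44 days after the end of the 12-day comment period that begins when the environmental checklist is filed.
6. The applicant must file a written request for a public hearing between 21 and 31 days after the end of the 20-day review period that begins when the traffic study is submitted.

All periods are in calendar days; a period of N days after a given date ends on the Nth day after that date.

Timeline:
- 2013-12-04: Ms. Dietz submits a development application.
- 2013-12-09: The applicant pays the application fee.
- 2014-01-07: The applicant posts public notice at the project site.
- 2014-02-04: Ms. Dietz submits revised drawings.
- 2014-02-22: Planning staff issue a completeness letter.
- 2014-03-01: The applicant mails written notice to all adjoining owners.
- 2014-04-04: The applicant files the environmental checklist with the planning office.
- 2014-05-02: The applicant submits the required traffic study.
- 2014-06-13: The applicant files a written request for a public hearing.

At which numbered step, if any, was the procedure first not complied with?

None — every step was satisfied

Step 1: 15 days after 2013-12-04 (when the application is submitted) is 2013-12-19; done 2013-12-09 — timely.
Step 2: the earliest permitted date is 17 days after 2013-12-18 (end of the 9-day waiting period, which began when the application fee is paid on 2013-12-09), i.e. 2014-01-04; done 2014-01-07 — permitted.
Step 3: the window is 19–89 days after 2013-12-04 (when the application is submitted), so 2013-12-23 through 2014-03-03; 2014-03-01 falls inside that range.
Step 4: the window is 5–35 days after 2014-03-01 (when notice is mailed to adjoining owners), so 2014-03-06 through 2014-04-05; 2014-04-04 falls inside that range.
Step 5: the window is 14–44 days after 2014-04-16 (end of the 12-day comment period, which began when the environmental checklist is filed on 2014-04-04), so 2014-04-30 through 2014-05-30; 2014-05-02 falls inside that range.
Step 6: the window is 21–31 days after 2014-05-22 (end of the 20-day review period, which began when the traffic study is submitted on 2014-05-02), so 2014-06-12 through 2014-06-22; done 2014-06-13, which is between those dates.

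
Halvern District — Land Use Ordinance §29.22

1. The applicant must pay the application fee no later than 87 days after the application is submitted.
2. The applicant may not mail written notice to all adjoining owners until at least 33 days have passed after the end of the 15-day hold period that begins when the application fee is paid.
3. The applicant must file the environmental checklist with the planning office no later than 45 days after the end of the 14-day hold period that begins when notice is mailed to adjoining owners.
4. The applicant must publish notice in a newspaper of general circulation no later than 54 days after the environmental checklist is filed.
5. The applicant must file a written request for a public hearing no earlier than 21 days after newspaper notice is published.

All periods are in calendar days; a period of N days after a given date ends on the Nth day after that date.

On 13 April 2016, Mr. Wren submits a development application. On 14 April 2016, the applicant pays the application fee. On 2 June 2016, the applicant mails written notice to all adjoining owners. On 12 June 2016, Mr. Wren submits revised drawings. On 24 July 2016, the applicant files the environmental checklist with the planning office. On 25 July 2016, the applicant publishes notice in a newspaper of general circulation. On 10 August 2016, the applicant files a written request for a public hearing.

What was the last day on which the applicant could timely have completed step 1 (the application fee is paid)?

Step 1 runs from 13 April 2016, when the application is submitted. 87 days after 13 April 2016 is 9 July 2016.

9 July 2016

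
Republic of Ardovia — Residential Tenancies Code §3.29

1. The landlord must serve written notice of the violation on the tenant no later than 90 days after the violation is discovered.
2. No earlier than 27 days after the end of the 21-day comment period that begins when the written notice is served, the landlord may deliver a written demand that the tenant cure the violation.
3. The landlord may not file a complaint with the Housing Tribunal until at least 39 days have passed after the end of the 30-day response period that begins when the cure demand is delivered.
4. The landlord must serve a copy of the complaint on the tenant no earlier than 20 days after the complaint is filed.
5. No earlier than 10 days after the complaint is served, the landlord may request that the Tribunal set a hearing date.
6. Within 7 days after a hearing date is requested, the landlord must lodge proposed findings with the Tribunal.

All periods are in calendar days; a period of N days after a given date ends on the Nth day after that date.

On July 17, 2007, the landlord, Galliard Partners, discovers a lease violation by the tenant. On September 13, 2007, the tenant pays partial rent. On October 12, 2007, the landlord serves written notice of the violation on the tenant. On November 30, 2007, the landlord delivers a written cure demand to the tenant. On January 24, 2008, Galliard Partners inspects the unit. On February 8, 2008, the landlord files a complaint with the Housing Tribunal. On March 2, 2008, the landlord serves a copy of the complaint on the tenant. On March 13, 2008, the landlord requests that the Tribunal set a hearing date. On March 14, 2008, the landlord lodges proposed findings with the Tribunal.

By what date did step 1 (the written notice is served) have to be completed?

Step 1 runs from July 17, 2007, when the violation is discovered. 90 days after July 17, 2007 is October 15, 2007.

October 15, 2007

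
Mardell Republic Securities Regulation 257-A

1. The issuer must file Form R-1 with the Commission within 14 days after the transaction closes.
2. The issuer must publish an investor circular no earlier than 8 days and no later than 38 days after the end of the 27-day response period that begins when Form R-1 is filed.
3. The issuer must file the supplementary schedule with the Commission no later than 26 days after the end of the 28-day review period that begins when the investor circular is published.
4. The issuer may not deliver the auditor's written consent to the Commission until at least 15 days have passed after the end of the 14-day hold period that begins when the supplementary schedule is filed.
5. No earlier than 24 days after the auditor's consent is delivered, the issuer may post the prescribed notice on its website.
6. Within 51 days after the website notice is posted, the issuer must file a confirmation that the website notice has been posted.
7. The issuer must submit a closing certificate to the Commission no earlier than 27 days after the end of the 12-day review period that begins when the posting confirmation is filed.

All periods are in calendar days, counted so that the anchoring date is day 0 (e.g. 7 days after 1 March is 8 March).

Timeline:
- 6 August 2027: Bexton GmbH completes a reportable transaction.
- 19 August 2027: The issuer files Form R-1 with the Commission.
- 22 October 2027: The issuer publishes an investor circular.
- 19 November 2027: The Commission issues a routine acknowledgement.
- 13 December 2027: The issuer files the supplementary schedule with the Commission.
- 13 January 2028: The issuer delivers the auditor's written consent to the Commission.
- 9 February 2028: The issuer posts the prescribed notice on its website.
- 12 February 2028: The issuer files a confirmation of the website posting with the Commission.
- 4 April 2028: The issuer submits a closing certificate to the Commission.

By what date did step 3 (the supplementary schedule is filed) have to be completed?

The investor circular is published on 22 October 2027; the 28-day review period therefore ends 19 November 2027, and step 3 runs from that date. 26 days after 19 November 2027 is 15 December 2027.

15 December 2027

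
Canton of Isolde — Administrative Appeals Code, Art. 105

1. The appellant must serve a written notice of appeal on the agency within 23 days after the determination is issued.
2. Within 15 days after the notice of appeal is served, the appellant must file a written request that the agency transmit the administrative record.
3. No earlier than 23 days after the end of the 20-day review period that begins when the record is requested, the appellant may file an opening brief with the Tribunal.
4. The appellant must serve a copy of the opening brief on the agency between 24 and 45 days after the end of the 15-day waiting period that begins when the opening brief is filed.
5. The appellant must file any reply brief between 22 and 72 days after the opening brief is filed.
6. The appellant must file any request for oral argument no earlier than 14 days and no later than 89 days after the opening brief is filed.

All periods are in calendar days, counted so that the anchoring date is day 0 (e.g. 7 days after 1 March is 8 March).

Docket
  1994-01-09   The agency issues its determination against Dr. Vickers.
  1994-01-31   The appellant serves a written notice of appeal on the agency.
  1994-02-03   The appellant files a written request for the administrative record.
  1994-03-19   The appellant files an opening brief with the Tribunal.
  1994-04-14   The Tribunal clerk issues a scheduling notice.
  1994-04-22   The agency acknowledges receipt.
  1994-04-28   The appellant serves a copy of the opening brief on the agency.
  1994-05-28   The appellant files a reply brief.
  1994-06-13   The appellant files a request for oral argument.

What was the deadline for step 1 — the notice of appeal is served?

1994-02-01

Step 1 runs from 1994-01-09, when the determination is issued. 23 days after 1994-01-09 is 1994-02-01.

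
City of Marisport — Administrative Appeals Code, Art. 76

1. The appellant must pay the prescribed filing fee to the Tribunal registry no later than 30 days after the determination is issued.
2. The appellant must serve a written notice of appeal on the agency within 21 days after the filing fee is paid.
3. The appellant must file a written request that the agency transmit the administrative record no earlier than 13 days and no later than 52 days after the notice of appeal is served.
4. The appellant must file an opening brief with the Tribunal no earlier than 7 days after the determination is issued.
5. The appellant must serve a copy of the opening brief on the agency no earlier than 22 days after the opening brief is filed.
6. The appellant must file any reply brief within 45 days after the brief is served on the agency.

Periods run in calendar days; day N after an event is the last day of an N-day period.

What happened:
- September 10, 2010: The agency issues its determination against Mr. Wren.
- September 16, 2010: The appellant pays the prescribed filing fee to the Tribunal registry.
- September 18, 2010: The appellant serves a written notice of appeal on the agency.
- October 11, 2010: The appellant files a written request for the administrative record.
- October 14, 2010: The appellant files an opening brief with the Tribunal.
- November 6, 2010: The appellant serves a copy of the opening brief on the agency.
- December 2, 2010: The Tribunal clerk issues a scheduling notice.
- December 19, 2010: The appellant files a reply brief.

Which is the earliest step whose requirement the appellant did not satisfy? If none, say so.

None — every step was satisfied

(1) due by September 10, 2010 + 30 days = October 10, 2010; done September 16, 2010 — timely.
(2) due by September 16, 2010 + 21 days = October 7, 2010; September 18, 2010 is within that limit.
(3) the permitted window runs from September 18, 2010 + 13 = October 1, 2010 to September 18, 2010 + 52 = November 9, 2010; October 11, 2010 falls inside that range.
(4) permitted from September 10, 2010 + 7 days = September 17, 2010 onward; done October 14, 2010 — permitted.
(5) permitted from October 14, 2010 + 22 days = November 5, 2010 onward; done November 6, 2010 — permitted.
(6) due by November 6, 2010 + 45 days = December 21, 2010; completed December 19, 2010, before the deadline.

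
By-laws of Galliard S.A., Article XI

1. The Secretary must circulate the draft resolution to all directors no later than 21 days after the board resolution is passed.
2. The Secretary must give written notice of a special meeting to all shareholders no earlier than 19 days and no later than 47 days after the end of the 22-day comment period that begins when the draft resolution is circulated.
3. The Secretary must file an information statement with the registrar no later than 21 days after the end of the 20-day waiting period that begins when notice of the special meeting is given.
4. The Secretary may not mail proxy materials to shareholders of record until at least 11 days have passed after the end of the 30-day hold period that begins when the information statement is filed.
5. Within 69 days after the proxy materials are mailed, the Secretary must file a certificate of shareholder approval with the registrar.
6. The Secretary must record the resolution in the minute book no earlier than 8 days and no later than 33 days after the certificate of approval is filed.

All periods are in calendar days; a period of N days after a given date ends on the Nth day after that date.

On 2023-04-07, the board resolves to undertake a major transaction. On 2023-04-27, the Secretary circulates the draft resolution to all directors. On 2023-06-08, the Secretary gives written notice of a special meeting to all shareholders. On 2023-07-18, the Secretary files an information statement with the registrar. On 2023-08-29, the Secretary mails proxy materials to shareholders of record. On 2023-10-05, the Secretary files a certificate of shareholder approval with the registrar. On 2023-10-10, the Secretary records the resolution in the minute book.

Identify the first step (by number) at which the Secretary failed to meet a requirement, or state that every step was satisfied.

Step 1: 21 days after 2023-04-07 (when the board resolution is passed) is 2023-04-28; completed 2023-04-27, before the deadline.
Step 2: the window is 19–47 days after 2023-05-19 (end of the 22-day comment period, which began when the draft resolution is circulated on 2023-04-27), so 2023-06-07 through 2023-07-05; done 2023-06-08 — within the window.
Step 3: 21 days after 2023-06-28 (end of the 20-day waiting period, which began when notice of the special meeting is given on 2023-06-08) is 2023-07-19; done 2023-07-18 — timely.
Step 4: the earliest permitted date is 11 days after 2023-08-17 (end of the 30-day hold period, which began when the information statement is filed on 2023-07-18), i.e. 2023-08-28; done 2023-08-29 — permitted.
Step 5: 69 days after 2023-08-29 (when the proxy materials are mailed) is 2023-11-06; done 2023-10-05 — timely.
Step 6: the window is 8–33 days after 2023-10-05 (when the certificate of approval is filed), so 2023-10-13 through 2023-11-07; done 2023-10-10 — 3 days before the window opened.

Step 6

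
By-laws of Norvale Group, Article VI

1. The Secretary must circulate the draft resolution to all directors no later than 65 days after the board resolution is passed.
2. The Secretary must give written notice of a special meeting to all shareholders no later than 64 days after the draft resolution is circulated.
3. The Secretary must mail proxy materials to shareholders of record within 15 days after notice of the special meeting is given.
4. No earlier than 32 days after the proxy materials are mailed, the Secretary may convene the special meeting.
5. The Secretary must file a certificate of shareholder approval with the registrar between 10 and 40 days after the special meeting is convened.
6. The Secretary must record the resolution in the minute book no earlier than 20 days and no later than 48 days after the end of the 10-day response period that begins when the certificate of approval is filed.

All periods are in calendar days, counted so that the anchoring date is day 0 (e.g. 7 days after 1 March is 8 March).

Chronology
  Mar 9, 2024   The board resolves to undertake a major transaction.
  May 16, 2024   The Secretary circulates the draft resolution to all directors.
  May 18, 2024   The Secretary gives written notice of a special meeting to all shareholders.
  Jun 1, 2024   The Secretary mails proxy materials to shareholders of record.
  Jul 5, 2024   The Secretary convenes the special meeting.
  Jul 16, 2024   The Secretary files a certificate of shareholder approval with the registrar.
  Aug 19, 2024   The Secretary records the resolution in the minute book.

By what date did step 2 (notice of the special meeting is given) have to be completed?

Jul 19, 2024

Step 2 runs from May 16, 2024, when the draft resolution is circulated. 64 days after May 16, 2024 is Jul 19, 2024.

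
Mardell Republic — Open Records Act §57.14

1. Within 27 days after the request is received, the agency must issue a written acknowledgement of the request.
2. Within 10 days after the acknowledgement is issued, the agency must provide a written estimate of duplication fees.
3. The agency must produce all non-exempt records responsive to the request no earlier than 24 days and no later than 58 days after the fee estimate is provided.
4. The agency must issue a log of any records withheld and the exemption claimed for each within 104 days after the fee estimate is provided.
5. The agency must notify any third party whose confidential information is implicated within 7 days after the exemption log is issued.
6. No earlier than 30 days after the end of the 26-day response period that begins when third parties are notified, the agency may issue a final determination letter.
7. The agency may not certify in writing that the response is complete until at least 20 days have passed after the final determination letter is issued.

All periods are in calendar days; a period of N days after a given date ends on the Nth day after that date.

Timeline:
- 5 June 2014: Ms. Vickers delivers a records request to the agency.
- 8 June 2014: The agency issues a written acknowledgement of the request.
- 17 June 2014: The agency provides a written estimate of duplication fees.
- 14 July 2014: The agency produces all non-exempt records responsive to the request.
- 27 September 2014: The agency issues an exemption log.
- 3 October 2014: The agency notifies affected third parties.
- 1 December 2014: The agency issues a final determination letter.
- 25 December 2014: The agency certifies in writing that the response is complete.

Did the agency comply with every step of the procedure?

Step 1: 27 days after 5 June 2014 (when the request is received) is 2 July 2014; done 8 June 2014 — timely.
Step 2: 10 days after 8 June 2014 (when the acknowledgement is issued) is 18 June 2014; completed 17 June 2014, before the deadline.
Step 3: the window is 24–58 days after 17 June 2014 (when the fee estimate is provided), so 11 July 2014 through 14 August 2014; done 14 July 2014 — within the window.
Step 4: 104 days after 17 June 2014 (when the fee estimate is provided) is 29 September 2014; done 27 September 2014 — timely.
Step 5: 7 days after 27 September 2014 (when the exemption log is issued) is 4 October 2014; done 3 October 2014 — timely.
Step 6: the earliest permitted date is 30 days after 29 October 2014 (end of the 26-day response period, which began when third parties are notified on 3 October 2014), i.e. 28 November 2014; done 1 December 2014, after the minimum wait.
Step 7: the earliest permitted date is 20 days after 1 December 2014 (when the final determination letter is issued), i.e. 21 December 2014; 25 December 2014 is on or after that date.

Yes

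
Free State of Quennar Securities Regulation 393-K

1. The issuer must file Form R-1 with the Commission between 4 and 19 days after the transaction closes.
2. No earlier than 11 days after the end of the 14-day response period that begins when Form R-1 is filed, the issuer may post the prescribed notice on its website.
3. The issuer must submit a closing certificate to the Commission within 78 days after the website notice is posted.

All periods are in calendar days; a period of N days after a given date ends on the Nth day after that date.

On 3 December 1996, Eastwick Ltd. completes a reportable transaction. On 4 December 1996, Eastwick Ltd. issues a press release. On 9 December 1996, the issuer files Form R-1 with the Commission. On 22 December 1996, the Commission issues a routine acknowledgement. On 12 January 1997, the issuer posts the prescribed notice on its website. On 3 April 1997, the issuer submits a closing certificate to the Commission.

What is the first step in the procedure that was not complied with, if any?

Step 3

(1) the permitted window runs from 3 December 1996 + 4 = 7 December 1996 to 3 December 1996 + 19 = 22 December 1996; 9 December 1996 falls inside that range.
(2) permitted from 23 December 1996 + 11 days = 3 January 1997 onward; done 12 January 1997, after the minimum wait.
(3) due by 12 January 1997 + 78 days = 31 March 1997; done 3 April 1997 — 3 days late.
The analysis stops there.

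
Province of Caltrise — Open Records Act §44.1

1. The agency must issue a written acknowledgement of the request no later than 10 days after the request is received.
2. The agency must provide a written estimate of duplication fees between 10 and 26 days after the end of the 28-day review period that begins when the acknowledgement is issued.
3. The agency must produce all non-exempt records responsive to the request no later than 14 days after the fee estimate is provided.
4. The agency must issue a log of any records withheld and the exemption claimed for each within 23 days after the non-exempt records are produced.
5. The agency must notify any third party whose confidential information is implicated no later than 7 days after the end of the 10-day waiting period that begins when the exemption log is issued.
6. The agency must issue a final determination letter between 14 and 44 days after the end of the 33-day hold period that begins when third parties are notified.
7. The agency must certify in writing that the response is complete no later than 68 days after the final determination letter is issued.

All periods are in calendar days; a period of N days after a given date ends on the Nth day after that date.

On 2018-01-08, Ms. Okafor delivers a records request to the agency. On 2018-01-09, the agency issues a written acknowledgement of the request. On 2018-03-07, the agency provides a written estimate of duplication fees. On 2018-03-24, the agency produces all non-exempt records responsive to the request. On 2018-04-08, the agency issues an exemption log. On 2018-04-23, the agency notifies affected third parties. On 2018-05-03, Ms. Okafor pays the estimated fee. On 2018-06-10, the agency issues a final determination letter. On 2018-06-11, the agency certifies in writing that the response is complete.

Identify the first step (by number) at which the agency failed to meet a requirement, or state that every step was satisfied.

Step 1 — counting 10 days from 2018-01-08 (when the request is received) gives a deadline of 2018-01-18; completed 2018-01-09, before the deadline.
Step 2 — 10 and 26 days from 2018-02-06 (end of the 28-day review period, which began when the acknowledgement is issued on 2018-01-09) are 2018-02-16 and 2018-03-04 respectively; 2018-03-07 is 3 days past the end of the window.

Step 2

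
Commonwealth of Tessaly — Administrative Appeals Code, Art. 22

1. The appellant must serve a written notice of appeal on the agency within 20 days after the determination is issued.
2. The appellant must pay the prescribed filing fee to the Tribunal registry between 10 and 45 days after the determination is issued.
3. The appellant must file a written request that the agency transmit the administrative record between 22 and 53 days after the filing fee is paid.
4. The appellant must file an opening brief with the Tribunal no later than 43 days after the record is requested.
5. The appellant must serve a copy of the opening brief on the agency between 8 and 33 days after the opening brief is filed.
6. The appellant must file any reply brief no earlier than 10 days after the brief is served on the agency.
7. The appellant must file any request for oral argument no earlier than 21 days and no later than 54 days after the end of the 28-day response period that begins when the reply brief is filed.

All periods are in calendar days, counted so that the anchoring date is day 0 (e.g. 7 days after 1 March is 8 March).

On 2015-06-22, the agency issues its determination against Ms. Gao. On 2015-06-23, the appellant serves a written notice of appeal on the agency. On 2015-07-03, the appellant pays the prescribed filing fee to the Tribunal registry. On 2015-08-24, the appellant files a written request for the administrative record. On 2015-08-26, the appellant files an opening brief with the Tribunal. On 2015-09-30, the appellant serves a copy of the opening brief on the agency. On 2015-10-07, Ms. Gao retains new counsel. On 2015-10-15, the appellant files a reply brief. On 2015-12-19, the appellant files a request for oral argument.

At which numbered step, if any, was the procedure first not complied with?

Step 5

Step 1 — counting 20 days from 2015-06-22 (when the determination is issued) gives a deadline of 2015-07-12; done 2015-06-23 — timely.
Step 2 — 10 and 45 days from 2015-06-22 (when the determination is issued) are 2015-07-02 and 2015-08-06 respectively; done 2015-07-03 — within the window.
Step 3 — 22 and 53 days from 2015-07-03 (when the filing fee is paid) are 2015-07-25 and 2015-08-25 respectively; 2015-08-24 falls inside that range.
Step 4 — counting 43 days from 2015-08-24 (when the record is requested) gives a deadline of 2015-10-06; completed 2015-08-26, before the deadline.
Step 5 — 8 and 33 days from 2015-08-26 (when the opening brief is filed) are 2015-09-03 and 2015-09-28 respectively; 2015-09-30 is 2 days past the end of the window.
That is the first point of non-compliance.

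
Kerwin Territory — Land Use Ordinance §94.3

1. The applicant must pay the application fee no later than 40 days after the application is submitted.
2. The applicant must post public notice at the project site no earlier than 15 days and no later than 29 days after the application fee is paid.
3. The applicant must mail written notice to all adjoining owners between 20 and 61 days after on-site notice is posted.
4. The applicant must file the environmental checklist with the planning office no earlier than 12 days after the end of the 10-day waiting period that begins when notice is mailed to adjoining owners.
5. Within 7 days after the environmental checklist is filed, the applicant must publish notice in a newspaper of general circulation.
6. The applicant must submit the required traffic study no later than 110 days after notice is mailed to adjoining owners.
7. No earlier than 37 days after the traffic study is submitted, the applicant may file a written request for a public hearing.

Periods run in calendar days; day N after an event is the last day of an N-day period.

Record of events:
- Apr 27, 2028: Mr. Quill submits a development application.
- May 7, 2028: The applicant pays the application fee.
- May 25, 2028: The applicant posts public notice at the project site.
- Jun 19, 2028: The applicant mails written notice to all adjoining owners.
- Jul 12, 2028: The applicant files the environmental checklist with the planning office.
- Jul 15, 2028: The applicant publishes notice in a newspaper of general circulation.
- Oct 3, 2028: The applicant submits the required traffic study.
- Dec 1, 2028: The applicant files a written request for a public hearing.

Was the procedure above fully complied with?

Yes

(1) due by Apr 27, 2028 + 40 days = Jun 6, 2028; done May 7, 2028 — timely.
(2) the permitted window runs from May 7, 2028 + 15 = May 22, 2028 to May 7, 2028 + 29 = Jun 5, 2028; May 25, 2028 falls inside that range.
(3) the permitted window runs from May 25, 2028 + 20 = Jun 14, 2028 to May 25, 2028 + 61 = Jul 25, 2028; Jun 19, 2028 falls inside that range.
(4) permitted from Jun 29, 2028 + 12 days = Jul 11, 2028 onward; Jul 12, 2028 is on or after that date.
(5) due by Jul 12, 2028 + 7 days = Jul 19, 2028; completed Jul 15, 2028, before the deadline.
(6) due by Jun 19, 2028 + 110 days = Oct 7, 2028; done Oct 3, 2028 — timely.
(7) permitted from Oct 3, 2028 + 37 days = Nov 9, 2028 onward; done Dec 1, 2028, after the minimum wait.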